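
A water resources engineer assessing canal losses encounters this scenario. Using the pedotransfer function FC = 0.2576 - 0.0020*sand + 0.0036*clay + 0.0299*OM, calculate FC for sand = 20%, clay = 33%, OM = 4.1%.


FC = 0.2576 - 0.0020*20 + 0.0036*33 + 0.0299*4.1
   = 0.2576 - 0.0400 + 0.1188 + 0.1226
   = 0.4590


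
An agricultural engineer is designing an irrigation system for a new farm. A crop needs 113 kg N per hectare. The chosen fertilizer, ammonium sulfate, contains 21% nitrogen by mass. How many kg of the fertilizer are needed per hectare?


Rate = N_required / (N_content / 100)
     = 113 / (21 / 100)
     = 113 / 0.21
     = 538.10 kg/ha


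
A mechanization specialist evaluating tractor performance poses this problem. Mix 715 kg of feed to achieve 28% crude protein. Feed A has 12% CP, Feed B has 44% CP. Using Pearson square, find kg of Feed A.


parts_A = CP_b - target = 44 - 28 = 16
parts_B = target - CP_a = 28 - 12 = 16
total_parts = 16 + 16 = 32
Feed A = 715 * 16 / 32 = 357.50 kg
Feed B = 715 * 16 / 32 = 357.50 kg


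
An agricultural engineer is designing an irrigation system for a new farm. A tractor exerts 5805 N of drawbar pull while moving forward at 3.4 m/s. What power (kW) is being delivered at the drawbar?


P = F * v / 1000
  = 5805 * 3.4 / 1000
  = 19737 / 1000
  = 19.74 kW


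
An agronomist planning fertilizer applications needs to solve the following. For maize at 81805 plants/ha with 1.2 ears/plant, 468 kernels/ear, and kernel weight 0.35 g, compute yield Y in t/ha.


Y = density * ears * kernels * kw
  = 81805 * 1.2 * 468 * 0.35 g/ha
  = 16079590.80 g/ha
  = 16079.59 kg/ha = 16.08 t/ha


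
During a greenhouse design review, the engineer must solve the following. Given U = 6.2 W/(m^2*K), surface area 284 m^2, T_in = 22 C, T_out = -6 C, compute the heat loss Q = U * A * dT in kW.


dT = 22 - (-6) = 28 K
Q = U * A * dT
  = 6.2 * 284 * 28
  = 49302.40 W = 49.30 kW


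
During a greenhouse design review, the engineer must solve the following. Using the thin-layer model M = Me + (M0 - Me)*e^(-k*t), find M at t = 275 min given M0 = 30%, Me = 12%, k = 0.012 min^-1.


M = Me + (M0 - Me) * e^(-k*t)
  = 12 + (30 - 12) * e^(-0.012*275)
  = 12 + 18 * e^(-3.300)
  = 12 + 18 * 0.03688
  = 12 + 0.6639
  = 12.66%


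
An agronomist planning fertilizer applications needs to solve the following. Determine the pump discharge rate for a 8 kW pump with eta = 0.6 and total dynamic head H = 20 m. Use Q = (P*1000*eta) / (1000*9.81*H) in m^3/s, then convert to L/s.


Q = (P * 1000 * eta) / (rho * g * H)
  = (8 * 1000 * 0.6) / (1000 * 9.81 * 20)
  = 4800 / 196200
  = 0.02446 m^3/s = 24.46 L/s


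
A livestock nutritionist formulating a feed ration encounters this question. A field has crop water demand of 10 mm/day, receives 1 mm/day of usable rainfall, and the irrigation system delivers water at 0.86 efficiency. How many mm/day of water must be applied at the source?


IWR = (ETc - Pe) / Ea
    = (10 - 1) / 0.86
    = 9 / 0.86
    = 10.47 mm/day


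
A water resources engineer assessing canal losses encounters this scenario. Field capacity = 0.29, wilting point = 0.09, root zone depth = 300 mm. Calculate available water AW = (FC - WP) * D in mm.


AW = (FC - WP) * D
   = (0.29 - 0.09) * 300
   = 0.20 * 300
   = 60 mm


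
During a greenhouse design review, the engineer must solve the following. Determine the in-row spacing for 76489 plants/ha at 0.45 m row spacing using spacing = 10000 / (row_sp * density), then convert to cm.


spacing = 10000 / (row_sp * density)
        = 10000 / (0.45 * 76489)
        = 10000 / 34420.05
        = 0.29053 m = 29.05 cm


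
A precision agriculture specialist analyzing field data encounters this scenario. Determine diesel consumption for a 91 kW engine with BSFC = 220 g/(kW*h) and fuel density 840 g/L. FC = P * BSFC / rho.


FC = P * BSFC / rho_fuel
   = 91 * 220 / 840
   = 20020 / 840
   = 23.83 L/h


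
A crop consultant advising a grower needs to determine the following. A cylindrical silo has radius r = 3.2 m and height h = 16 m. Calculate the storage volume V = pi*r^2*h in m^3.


V = pi * r^2 * h
  = pi * 3.2^2 * 16
  = pi * 10.24 * 16
  = 514.72 m^3


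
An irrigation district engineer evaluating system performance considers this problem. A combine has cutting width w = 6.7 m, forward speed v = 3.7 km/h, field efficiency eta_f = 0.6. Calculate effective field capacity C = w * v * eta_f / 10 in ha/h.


C = w * v * eta_f / 10
  = 6.7 * 3.7 * 0.6 / 10
  = 14.87 / 10
  = 1.49 ha/h


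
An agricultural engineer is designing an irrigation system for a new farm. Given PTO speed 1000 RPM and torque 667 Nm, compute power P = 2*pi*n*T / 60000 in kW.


P = 2*pi*n*T / 60000
  = 2*pi * 1000 * 667 / 60000
  = 4190884.60 / 60000
  = 69.85 kW


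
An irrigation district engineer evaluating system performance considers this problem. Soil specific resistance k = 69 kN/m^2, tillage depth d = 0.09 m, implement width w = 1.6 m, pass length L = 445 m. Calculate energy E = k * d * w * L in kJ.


E = k * d * w * L
  = 69 * 0.09 * 1.6 * 445
  = 4421.52 kJ


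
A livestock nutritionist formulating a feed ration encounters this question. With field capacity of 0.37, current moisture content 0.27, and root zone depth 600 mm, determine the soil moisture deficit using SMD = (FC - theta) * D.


SMD = (FC - theta) * D
    = (0.37 - 0.27) * 600
    = 0.100 * 600
    = 60 mm


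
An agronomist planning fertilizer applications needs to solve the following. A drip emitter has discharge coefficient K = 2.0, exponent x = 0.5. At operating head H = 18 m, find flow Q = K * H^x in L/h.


Q = K * H^x
  = 2.0 * 18^0.5
  = 2.0 * 4.2426
  = 8.49 L/h


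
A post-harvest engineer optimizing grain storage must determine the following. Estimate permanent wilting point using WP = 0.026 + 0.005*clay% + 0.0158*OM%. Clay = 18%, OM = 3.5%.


WP = 0.026 + 0.005*18 + 0.0158*3.5
   = 0.026 + 0.0900 + 0.0553
   = 0.1713


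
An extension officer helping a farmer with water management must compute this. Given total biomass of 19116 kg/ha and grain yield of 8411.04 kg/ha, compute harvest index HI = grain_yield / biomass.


HI = grain_yield / biomass
   = 8411.04 / 19116
   = 0.44


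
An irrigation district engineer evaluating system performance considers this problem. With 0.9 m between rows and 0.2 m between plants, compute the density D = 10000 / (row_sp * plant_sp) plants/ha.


D = 10000 / (row_sp * plant_sp)
  = 10000 / (0.9 * 0.2)
  = 10000 / 0.1800
  = 55555.56 plants/ha


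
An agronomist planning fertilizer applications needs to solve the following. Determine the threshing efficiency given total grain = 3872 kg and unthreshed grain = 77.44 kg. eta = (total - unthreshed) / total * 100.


eta = (total - unthreshed) / total * 100
    = (3872 - 77.44) / 3872 * 100
    = 3794.56 / 3872 * 100
    = 98%


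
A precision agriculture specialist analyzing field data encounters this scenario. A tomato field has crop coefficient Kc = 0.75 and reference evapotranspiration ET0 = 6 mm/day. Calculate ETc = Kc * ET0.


ETc = Kc * ET0
    = 0.75 * 6
    = 4.50 mm/day


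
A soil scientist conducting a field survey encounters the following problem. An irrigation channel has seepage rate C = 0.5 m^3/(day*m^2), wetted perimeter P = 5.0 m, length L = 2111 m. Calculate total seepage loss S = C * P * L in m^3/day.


S = C * P * L
  = 0.5 * 5.0 * 2111
  = 5277.50 m^3/day


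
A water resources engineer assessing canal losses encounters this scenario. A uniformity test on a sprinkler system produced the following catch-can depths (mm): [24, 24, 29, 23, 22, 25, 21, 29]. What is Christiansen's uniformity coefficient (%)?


xbar = 197 / 8 = 24.625
sum|xi - xbar| = 18.250
CU = 100 * (1 - 18.250 / (8 * 24.625))
   = 100 * (1 - 0.0926)
   = 90.74%


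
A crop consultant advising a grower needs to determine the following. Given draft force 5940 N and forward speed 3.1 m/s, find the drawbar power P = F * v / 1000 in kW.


P = F * v / 1000
  = 5940 * 3.1 / 1000
  = 18414 / 1000
  = 18.41 kW


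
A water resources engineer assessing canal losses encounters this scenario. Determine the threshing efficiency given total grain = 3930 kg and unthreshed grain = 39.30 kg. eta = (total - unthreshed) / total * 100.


eta = (total - unthreshed) / total * 100
    = (3930 - 39.30) / 3930 * 100
    = 3890.70 / 3930 * 100
    = 99%


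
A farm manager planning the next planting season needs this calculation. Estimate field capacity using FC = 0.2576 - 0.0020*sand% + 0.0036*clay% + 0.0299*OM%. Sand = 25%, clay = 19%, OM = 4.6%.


FC = 0.2576 - 0.0020*25 + 0.0036*19 + 0.0299*4.6
   = 0.2576 - 0.0500 + 0.0684 + 0.1375
   = 0.4135


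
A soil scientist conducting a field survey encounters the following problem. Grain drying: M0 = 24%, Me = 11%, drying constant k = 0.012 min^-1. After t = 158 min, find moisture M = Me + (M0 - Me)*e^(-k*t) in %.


M = Me + (M0 - Me) * e^(-k*t)
  = 11 + (24 - 11) * e^(-0.012*158)
  = 11 + 13 * e^(-1.896)
  = 11 + 13 * 0.15017
  = 11 + 1.9522
  = 12.95%


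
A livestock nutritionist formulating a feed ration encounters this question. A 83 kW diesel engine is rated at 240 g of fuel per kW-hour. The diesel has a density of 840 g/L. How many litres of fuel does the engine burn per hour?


FC = P * BSFC / rho_fuel
   = 83 * 240 / 840
   = 19920 / 840
   = 23.71 L/h


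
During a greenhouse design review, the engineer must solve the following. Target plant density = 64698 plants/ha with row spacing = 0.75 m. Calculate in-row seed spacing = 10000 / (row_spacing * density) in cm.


spacing = 10000 / (row_sp * density)
        = 10000 / (0.75 * 64698)
        = 10000 / 48523.50
        = 0.20609 m = 20.61 cm


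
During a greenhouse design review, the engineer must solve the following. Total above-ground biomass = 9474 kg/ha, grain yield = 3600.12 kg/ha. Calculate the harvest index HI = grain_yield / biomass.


HI = grain_yield / biomass
   = 3600.12 / 9474
   = 0.38


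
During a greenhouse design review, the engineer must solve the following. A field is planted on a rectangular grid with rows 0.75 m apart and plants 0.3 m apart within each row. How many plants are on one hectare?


D = 10000 / (row_sp * plant_sp)
  = 10000 / (0.75 * 0.3)
  = 10000 / 0.2250
  = 44444.44 plants/ha


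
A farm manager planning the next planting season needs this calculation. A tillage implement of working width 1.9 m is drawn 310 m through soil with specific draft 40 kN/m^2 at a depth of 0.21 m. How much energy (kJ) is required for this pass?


E = k * d * w * L
  = 40 * 0.21 * 1.9 * 310
  = 4947.60 kJ


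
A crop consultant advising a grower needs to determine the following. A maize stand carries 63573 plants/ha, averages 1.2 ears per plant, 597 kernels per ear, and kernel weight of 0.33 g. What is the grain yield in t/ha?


Y = density * ears * kernels * kw
  = 63573 * 1.2 * 597 * 0.33 g/ha
  = 15029420.08 g/ha
  = 15029.42 kg/ha = 15.03 t/ha


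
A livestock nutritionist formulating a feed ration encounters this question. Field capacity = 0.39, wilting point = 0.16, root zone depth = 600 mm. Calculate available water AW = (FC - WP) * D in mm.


AW = (FC - WP) * D
   = (0.39 - 0.16) * 600
   = 0.23 * 600
   = 138 mm


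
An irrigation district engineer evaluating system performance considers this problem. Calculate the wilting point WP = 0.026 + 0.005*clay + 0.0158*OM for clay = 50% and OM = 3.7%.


WP = 0.026 + 0.005*50 + 0.0158*3.7
   = 0.026 + 0.2500 + 0.0585
   = 0.3345


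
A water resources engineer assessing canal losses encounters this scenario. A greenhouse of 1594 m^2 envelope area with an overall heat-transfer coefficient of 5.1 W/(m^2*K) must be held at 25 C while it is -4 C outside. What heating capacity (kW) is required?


dT = 25 - (-4) = 29 K
Q = U * A * dT
  = 5.1 * 1594 * 29
  = 235752.60 W = 235.75 kW


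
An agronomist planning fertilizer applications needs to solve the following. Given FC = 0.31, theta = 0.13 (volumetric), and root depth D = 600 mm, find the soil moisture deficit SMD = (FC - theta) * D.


SMD = (FC - theta) * D
    = (0.31 - 0.13) * 600
    = 0.180 * 600
    = 108 mm


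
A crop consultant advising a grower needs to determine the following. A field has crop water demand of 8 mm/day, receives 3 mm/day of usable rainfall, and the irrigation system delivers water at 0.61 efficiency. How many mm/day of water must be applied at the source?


IWR = (ETc - Pe) / Ea
    = (8 - 3) / 0.61
    = 5 / 0.61
    = 8.20 mm/day


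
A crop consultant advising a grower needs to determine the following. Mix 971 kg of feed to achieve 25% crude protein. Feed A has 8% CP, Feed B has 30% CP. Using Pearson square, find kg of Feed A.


parts_A = CP_b - target = 30 - 25 = 5
parts_B = target - CP_a = 25 - 8 = 17
total_parts = 5 + 17 = 22
Feed A = 971 * 5 / 22 = 220.68 kg
Feed B = 971 * 17 / 22 = 750.32 kg

220.68 kg


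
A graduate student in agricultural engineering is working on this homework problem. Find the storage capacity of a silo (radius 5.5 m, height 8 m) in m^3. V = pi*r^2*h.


V = pi * r^2 * h
  = pi * 5.5^2 * 8
  = pi * 30.25 * 8
  = 760.27 m^3


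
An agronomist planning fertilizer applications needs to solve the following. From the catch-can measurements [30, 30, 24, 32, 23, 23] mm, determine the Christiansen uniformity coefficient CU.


xbar = 162 / 6 = 27
sum|xi - xbar| = 22
CU = 100 * (1 - 22 / (6 * 27))
   = 100 * (1 - 0.1358)
   = 86.42%


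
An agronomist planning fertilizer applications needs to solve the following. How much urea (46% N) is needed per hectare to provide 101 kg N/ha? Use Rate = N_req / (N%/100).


Rate = N_required / (N_content / 100)
     = 101 / (46 / 100)
     = 101 / 0.46
     = 219.57 kg/ha


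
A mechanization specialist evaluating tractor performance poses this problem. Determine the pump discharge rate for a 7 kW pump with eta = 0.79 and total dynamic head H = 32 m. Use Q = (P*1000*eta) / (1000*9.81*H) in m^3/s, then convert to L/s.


Q = (P * 1000 * eta) / (rho * g * H)
  = (7 * 1000 * 0.79) / (1000 * 9.81 * 32)
  = 5530 / 313920
  = 0.01762 m^3/s = 17.62 L/s


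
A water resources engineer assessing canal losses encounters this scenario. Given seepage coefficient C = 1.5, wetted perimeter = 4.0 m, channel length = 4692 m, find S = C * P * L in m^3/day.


S = C * P * L
  = 1.5 * 4.0 * 4692
  = 28152 m^3/day


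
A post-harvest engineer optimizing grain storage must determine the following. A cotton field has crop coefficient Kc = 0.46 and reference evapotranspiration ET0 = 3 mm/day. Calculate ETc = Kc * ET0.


ETc = Kc * ET0
    = 0.46 * 3
    = 1.38 mm/day


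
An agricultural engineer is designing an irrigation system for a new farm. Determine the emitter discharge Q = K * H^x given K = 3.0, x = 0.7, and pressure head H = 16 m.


Q = K * H^x
  = 3.0 * 16^0.7
  = 3.0 * 6.9644
  = 20.89 L/h


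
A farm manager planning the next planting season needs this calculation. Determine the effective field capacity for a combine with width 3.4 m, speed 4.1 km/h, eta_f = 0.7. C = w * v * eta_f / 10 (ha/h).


C = w * v * eta_f / 10
  = 3.4 * 4.1 * 0.7 / 10
  = 9.76 / 10
  = 0.98 ha/h


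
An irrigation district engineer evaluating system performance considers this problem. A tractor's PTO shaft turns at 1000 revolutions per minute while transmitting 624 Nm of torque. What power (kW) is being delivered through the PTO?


P = 2*pi*n*T / 60000
  = 2*pi * 1000 * 624 / 60000
  = 3920707.63 / 60000
  = 65.35 kW


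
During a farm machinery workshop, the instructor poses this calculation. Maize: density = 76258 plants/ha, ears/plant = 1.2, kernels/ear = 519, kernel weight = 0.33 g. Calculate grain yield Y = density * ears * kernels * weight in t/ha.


Y = density * ears * kernels * kw
  = 76258 * 1.2 * 519 * 0.33 g/ha
  = 15672849.19 g/ha
  = 15672.85 kg/ha = 15.67 t/ha


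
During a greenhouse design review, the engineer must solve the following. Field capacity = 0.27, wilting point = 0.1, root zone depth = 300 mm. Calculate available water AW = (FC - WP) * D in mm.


AW = (FC - WP) * D
   = (0.27 - 0.1) * 300
   = 0.17 * 300
   = 51 mm


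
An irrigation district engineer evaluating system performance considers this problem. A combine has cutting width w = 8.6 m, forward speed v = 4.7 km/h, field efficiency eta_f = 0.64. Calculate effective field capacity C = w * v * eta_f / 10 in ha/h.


C = w * v * eta_f / 10
  = 8.6 * 4.7 * 0.64 / 10
  = 25.87 / 10
  = 2.59 ha/h


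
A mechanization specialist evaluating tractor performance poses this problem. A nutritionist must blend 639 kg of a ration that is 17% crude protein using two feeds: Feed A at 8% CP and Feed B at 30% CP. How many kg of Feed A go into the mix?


parts_A = CP_b - target = 30 - 17 = 13
parts_B = target - CP_a = 17 - 8 = 9
total_parts = 13 + 9 = 22
Feed A = 639 * 13 / 22 = 377.59 kg
Feed B = 639 * 9 / 22 = 261.41 kg

377.59 kg


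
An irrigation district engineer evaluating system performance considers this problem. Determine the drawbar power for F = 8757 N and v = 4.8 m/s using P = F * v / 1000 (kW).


P = F * v / 1000
  = 8757 * 4.8 / 1000
  = 42033.60 / 1000
  = 42.03 kW


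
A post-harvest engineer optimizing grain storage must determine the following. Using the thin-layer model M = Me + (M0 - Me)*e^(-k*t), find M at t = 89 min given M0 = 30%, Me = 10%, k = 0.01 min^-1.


M = Me + (M0 - Me) * e^(-k*t)
  = 10 + (30 - 10) * e^(-0.01*89)
  = 10 + 20 * e^(-0.890)
  = 10 + 20 * 0.41066
  = 10 + 8.2131
  = 18.21%


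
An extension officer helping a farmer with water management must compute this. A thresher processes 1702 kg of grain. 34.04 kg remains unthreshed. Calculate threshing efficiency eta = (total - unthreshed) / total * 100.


eta = (total - unthreshed) / total * 100
    = (1702 - 34.04) / 1702 * 100
    = 1667.96 / 1702 * 100
    = 98%


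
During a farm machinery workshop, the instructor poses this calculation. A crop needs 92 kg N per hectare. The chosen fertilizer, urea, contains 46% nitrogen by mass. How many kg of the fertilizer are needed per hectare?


Rate = N_required / (N_content / 100)
     = 92 / (46 / 100)
     = 92 / 0.46
     = 200 kg/ha


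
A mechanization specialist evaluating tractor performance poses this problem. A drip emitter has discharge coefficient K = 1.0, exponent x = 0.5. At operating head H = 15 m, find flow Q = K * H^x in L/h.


Q = K * H^x
  = 1.0 * 15^0.5
  = 1.0 * 3.8730
  = 3.87 L/h


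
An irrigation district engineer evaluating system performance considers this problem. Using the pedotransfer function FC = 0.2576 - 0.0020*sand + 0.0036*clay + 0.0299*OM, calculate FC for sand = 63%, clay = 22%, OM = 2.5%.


FC = 0.2576 - 0.0020*63 + 0.0036*22 + 0.0299*2.5
   = 0.2576 - 0.1260 + 0.0792 + 0.0748
   = 0.2856


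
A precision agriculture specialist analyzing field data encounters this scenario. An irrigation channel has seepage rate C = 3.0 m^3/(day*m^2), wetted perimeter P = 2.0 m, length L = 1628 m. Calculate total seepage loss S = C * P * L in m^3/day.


S = C * P * L
  = 3.0 * 2.0 * 1628
  = 9768 m^3/day


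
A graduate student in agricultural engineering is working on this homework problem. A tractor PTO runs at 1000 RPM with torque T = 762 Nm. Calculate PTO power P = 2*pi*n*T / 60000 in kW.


P = 2*pi*n*T / 60000
  = 2*pi * 1000 * 762 / 60000
  = 4787787.20 / 60000
  = 79.80 kW


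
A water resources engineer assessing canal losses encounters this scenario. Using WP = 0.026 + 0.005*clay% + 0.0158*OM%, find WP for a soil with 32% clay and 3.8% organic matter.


WP = 0.026 + 0.005*32 + 0.0158*3.8
   = 0.026 + 0.1600 + 0.0600
   = 0.2460


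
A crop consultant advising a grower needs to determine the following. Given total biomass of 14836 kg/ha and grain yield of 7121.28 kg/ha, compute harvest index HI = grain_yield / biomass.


HI = grain_yield / biomass
   = 7121.28 / 14836
   = 0.48


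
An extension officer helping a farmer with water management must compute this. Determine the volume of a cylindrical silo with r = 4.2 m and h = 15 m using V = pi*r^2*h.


V = pi * r^2 * h
  = pi * 4.2^2 * 15
  = pi * 17.64 * 15
  = 831.27 m^3


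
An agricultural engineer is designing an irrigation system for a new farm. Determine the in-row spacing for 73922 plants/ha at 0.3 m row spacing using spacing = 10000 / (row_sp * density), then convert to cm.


spacing = 10000 / (row_sp * density)
        = 10000 / (0.3 * 73922)
        = 10000 / 22176.60
        = 0.45093 m = 45.09 cm


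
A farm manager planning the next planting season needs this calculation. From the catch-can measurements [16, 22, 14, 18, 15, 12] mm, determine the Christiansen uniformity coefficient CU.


xbar = 97 / 6 = 16.167
sum|xi - xbar| = 15.333
CU = 100 * (1 - 15.333 / (6 * 16.167))
   = 100 * (1 - 0.1581)
   = 84.19%


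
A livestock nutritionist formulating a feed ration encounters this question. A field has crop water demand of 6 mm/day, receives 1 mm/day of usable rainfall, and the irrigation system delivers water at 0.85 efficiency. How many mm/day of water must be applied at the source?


IWR = (ETc - Pe) / Ea
    = (6 - 1) / 0.85
    = 5 / 0.85
    = 5.88 mm/day


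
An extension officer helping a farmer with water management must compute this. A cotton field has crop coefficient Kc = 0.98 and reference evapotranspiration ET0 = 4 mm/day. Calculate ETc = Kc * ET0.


ETc = Kc * ET0
    = 0.98 * 4
    = 3.92 mm/day


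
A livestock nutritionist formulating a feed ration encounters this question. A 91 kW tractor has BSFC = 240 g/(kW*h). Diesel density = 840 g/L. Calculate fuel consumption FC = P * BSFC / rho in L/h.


FC = P * BSFC / rho_fuel
   = 91 * 240 / 840
   = 21840 / 840
   = 26 L/h


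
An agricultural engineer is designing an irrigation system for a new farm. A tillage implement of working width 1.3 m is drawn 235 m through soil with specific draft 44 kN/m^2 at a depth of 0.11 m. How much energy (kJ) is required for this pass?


E = k * d * w * L
  = 44 * 0.11 * 1.3 * 235
  = 1478.62 kJ


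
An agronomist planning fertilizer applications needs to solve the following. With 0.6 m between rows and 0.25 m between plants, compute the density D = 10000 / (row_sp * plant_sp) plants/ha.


D = 10000 / (row_sp * plant_sp)
  = 10000 / (0.6 * 0.25)
  = 10000 / 0.1500
  = 66666.67 plants/ha


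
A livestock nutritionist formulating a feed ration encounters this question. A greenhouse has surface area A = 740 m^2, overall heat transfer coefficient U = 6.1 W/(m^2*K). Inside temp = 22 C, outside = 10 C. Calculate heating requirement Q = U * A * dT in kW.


dT = 22 - (10) = 12 K
Q = U * A * dT
  = 6.1 * 740 * 12
  = 54168 W = 54.17 kW


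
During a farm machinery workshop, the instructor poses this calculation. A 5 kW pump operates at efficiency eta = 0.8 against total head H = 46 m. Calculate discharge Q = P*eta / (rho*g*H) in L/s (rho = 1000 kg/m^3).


Q = (P * 1000 * eta) / (rho * g * H)
  = (5 * 1000 * 0.8) / (1000 * 9.81 * 46)
  = 4000 / 451260
  = 0.00886 m^3/s = 8.86 L/s


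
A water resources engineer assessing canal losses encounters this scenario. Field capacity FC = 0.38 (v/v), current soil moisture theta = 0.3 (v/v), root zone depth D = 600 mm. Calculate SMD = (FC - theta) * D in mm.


SMD = (FC - theta) * D
    = (0.38 - 0.3) * 600
    = 0.080 * 600
    = 48 mm


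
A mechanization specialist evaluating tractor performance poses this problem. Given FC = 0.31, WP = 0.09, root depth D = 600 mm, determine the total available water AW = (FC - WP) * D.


AW = (FC - WP) * D
   = (0.31 - 0.09) * 600
   = 0.22 * 600
   = 132 mm


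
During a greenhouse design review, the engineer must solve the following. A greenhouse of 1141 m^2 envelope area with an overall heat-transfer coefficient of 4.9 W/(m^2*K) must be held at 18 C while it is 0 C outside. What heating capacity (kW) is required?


dT = 18 - (0) = 18 K
Q = U * A * dT
  = 4.9 * 1141 * 18
  = 100636.20 W = 100.64 kW


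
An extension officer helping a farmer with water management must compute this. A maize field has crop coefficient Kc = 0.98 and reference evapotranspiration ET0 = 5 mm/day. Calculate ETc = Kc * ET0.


ETc = Kc * ET0
    = 0.98 * 5
    = 4.90 mm/day


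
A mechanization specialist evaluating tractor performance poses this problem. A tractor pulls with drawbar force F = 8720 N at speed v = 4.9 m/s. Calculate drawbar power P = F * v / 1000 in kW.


P = F * v / 1000
  = 8720 * 4.9 / 1000
  = 42728 / 1000
  = 42.73 kW


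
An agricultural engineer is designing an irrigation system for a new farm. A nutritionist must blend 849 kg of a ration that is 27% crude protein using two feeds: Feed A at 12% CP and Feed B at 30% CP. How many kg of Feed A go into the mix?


parts_A = CP_b - target = 30 - 27 = 3
parts_B = target - CP_a = 27 - 12 = 15
total_parts = 3 + 15 = 18
Feed A = 849 * 3 / 18 = 141.50 kg
Feed B = 849 * 15 / 18 = 707.50 kg

141.50 kg


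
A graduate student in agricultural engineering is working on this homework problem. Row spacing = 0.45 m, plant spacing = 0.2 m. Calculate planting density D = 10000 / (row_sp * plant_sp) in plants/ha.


D = 10000 / (row_sp * plant_sp)
  = 10000 / (0.45 * 0.2)
  = 10000 / 0.0900
  = 111111.11 plants/ha


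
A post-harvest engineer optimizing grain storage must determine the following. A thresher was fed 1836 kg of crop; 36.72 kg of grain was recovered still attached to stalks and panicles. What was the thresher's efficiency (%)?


eta = (total - unthreshed) / total * 100
    = (1836 - 36.72) / 1836 * 100
    = 1799.28 / 1836 * 100
    = 98%


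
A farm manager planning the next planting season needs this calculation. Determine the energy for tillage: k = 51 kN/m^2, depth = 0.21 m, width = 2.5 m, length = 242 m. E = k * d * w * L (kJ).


E = k * d * w * L
  = 51 * 0.21 * 2.5 * 242
  = 6479.55 kJ


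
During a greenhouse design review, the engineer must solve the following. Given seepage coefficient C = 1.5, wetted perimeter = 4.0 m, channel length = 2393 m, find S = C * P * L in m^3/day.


S = C * P * L
  = 1.5 * 4.0 * 2393
  = 14358 m^3/day


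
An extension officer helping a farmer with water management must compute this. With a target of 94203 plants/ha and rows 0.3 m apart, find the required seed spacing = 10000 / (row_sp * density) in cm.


spacing = 10000 / (row_sp * density)
        = 10000 / (0.3 * 94203)
        = 10000 / 28260.90
        = 0.35385 m = 35.38 cm


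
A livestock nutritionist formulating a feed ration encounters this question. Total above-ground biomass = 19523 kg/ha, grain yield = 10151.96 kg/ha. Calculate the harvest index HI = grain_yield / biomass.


HI = grain_yield / biomass
   = 10151.96 / 19523
   = 0.52


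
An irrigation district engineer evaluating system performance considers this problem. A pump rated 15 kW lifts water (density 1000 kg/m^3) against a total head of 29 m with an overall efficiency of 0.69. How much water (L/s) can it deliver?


Q = (P * 1000 * eta) / (rho * g * H)
  = (15 * 1000 * 0.69) / (1000 * 9.81 * 29)
  = 10350 / 284490
  = 0.03638 m^3/s = 36.38 L/s


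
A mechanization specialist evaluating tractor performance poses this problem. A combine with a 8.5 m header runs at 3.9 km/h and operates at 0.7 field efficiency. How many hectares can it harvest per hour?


C = w * v * eta_f / 10
  = 8.5 * 3.9 * 0.7 / 10
  = 23.21 / 10
  = 2.32 ha/h


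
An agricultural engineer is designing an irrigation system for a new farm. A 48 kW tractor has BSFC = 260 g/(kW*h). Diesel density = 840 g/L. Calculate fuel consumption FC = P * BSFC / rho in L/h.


FC = P * BSFC / rho_fuel
   = 48 * 260 / 840
   = 12480 / 840
   = 14.86 L/h


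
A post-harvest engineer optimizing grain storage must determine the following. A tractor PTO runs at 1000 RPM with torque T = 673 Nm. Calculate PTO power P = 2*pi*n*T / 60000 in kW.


P = 2*pi*n*T / 60000
  = 2*pi * 1000 * 673 / 60000
  = 4228583.71 / 60000
  = 70.48 kW


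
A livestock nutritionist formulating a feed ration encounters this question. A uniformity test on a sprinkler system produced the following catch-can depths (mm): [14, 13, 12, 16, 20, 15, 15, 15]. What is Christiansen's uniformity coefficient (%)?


xbar = 120 / 8 = 15
sum|xi - xbar| = 12
CU = 100 * (1 - 12 / (8 * 15))
   = 100 * (1 - 0.1000)
   = 90%


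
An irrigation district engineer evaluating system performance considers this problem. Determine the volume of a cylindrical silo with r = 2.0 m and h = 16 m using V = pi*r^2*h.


V = pi * r^2 * h
  = pi * 2.0^2 * 16
  = pi * 4 * 16
  = 201.06 m^3


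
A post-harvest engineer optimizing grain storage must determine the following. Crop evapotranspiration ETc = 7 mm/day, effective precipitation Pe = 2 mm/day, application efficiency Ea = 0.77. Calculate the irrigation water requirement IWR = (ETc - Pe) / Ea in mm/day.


IWR = (ETc - Pe) / Ea
    = (7 - 2) / 0.77
    = 5 / 0.77
    = 6.49 mm/day


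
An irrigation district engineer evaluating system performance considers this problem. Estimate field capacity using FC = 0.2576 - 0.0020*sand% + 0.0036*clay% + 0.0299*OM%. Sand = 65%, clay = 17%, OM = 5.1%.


FC = 0.2576 - 0.0020*65 + 0.0036*17 + 0.0299*5.1
   = 0.2576 - 0.1300 + 0.0612 + 0.1525
   = 0.3413


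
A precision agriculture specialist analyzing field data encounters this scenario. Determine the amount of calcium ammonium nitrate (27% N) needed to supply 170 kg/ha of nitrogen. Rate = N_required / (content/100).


Rate = N_required / (N_content / 100)
     = 170 / (27 / 100)
     = 170 / 0.27
     = 629.63 kg/ha


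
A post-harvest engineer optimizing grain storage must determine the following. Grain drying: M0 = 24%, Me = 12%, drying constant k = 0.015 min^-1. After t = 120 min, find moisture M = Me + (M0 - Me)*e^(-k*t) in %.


M = Me + (M0 - Me) * e^(-k*t)
  = 12 + (24 - 12) * e^(-0.015*120)
  = 12 + 12 * e^(-1.800)
  = 12 + 12 * 0.16530
  = 12 + 1.9836
  = 13.98%


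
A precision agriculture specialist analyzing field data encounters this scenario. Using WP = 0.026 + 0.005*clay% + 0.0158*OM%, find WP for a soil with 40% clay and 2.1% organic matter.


WP = 0.026 + 0.005*40 + 0.0158*2.1
   = 0.026 + 0.2000 + 0.0332
   = 0.2592


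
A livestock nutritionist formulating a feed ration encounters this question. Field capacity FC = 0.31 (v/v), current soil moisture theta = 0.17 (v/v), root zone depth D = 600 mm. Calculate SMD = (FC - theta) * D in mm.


SMD = (FC - theta) * D
    = (0.31 - 0.17) * 600
    = 0.140 * 600
    = 84 mm


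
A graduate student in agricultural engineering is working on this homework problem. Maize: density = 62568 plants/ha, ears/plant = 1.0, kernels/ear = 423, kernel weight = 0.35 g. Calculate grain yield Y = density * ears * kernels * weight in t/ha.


Y = density * ears * kernels * kw
  = 62568 * 1.0 * 423 * 0.35 g/ha
  = 9263192.40 g/ha
  = 9263.19 kg/ha = 9.26 t/ha


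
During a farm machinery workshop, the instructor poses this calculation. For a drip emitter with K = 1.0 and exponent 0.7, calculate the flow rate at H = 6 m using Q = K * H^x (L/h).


Q = K * H^x
  = 1.0 * 6^0.7
  = 1.0 * 3.5051
  = 3.51 L/h


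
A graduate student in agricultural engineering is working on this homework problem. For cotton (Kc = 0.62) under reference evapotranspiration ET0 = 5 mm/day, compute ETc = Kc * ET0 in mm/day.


ETc = Kc * ET0
    = 0.62 * 5
    = 3.10 mm/day


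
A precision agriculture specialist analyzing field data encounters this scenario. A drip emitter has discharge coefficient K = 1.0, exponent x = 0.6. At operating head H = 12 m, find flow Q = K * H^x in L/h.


Q = K * H^x
  = 1.0 * 12^0.6
  = 1.0 * 4.4413
  = 4.44 L/h


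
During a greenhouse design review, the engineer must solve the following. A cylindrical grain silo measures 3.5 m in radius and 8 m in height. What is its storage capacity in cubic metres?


V = pi * r^2 * h
  = pi * 3.5^2 * 8
  = pi * 12.25 * 8
  = 307.88 m^3


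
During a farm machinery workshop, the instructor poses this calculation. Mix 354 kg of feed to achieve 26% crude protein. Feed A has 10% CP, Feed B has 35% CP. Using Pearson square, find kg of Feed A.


parts_A = CP_b - target = 35 - 26 = 9
parts_B = target - CP_a = 26 - 10 = 16
total_parts = 9 + 16 = 25
Feed A = 354 * 9 / 25 = 127.44 kg
Feed B = 354 * 16 / 25 = 226.56 kg

127.44 kg


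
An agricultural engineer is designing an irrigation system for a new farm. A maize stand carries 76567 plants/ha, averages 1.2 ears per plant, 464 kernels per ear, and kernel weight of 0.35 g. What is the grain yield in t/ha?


Y = density * ears * kernels * kw
  = 76567 * 1.2 * 464 * 0.35 g/ha
  = 14921376.96 g/ha
  = 14921.38 kg/ha = 14.92 t/ha


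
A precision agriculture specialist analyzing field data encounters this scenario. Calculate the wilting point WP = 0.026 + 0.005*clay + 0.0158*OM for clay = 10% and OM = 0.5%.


WP = 0.026 + 0.005*10 + 0.0158*0.5
   = 0.026 + 0.0500 + 0.0079
   = 0.0839


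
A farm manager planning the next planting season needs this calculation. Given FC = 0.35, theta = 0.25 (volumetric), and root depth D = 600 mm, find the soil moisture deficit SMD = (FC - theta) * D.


SMD = (FC - theta) * D
    = (0.35 - 0.25) * 600
    = 0.100 * 600
    = 60 mm


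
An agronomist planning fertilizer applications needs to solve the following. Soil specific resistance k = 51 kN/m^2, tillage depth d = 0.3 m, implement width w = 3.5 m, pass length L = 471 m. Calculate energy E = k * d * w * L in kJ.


E = k * d * w * L
  = 51 * 0.3 * 3.5 * 471
  = 25222.05 kJ


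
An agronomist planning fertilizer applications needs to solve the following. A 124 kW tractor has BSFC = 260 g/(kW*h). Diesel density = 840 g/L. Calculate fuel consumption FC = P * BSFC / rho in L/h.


FC = P * BSFC / rho_fuel
   = 124 * 260 / 840
   = 32240 / 840
   = 38.38 L/h


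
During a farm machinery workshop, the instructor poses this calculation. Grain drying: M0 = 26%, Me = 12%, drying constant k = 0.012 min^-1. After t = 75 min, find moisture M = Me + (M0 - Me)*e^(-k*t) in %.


M = Me + (M0 - Me) * e^(-k*t)
  = 12 + (26 - 12) * e^(-0.012*75)
  = 12 + 14 * e^(-0.900)
  = 12 + 14 * 0.40657
  = 12 + 5.6920
  = 17.69%


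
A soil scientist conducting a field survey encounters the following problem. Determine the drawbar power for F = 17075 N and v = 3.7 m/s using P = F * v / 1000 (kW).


P = F * v / 1000
  = 17075 * 3.7 / 1000
  = 63177.50 / 1000
  = 63.18 kW


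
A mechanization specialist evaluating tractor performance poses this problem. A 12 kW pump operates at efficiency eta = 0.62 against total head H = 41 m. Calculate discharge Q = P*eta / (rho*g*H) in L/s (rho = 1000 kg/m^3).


Q = (P * 1000 * eta) / (rho * g * H)
  = (12 * 1000 * 0.62) / (1000 * 9.81 * 41)
  = 7440 / 402210
  = 0.01850 m^3/s = 18.50 L/s


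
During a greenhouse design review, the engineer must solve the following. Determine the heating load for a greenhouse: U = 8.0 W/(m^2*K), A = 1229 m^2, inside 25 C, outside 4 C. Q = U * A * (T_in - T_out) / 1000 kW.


dT = 25 - (4) = 21 K
Q = U * A * dT
  = 8.0 * 1229 * 21
  = 206472 W = 206.47 kW


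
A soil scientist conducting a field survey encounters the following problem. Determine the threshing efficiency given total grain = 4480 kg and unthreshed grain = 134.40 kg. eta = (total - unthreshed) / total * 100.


eta = (total - unthreshed) / total * 100
    = (4480 - 134.40) / 4480 * 100
    = 4345.60 / 4480 * 100
    = 97%


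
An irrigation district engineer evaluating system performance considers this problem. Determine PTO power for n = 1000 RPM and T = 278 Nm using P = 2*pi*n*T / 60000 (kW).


P = 2*pi*n*T / 60000
  = 2*pi * 1000 * 278 / 60000
  = 1746725.52 / 60000
  = 29.11 kW


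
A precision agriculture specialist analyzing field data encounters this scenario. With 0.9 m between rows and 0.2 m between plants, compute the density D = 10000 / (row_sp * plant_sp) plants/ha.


D = 10000 / (row_sp * plant_sp)
  = 10000 / (0.9 * 0.2)
  = 10000 / 0.1800
  = 55555.56 plants/ha


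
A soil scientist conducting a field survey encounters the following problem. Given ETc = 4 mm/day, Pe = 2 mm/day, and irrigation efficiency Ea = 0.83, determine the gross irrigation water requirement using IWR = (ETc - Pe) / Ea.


IWR = (ETc - Pe) / Ea
    = (4 - 2) / 0.83
    = 2 / 0.83
    = 2.41 mm/day


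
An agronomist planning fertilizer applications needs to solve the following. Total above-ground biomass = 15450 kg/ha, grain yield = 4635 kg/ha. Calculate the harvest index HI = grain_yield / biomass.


HI = grain_yield / biomass
   = 4635 / 15450
   = 0.30


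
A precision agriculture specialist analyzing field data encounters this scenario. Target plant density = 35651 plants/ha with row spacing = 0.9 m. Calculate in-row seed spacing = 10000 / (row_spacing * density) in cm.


spacing = 10000 / (row_sp * density)
        = 10000 / (0.9 * 35651)
        = 10000 / 32085.90
        = 0.31166 m = 31.17 cm


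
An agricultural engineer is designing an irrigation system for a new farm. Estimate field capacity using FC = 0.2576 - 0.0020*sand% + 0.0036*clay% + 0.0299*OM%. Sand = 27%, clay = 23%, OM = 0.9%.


FC = 0.2576 - 0.0020*27 + 0.0036*23 + 0.0299*0.9
   = 0.2576 - 0.0540 + 0.0828 + 0.0269
   = 0.3133


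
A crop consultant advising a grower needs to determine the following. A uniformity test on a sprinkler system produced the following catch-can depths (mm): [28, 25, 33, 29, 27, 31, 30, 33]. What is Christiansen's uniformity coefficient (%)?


xbar = 236 / 8 = 29.500
sum|xi - xbar| = 18
CU = 100 * (1 - 18 / (8 * 29.500))
   = 100 * (1 - 0.0763)
   = 92.37%


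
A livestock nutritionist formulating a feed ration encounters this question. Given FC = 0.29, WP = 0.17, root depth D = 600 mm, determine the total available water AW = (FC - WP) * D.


AW = (FC - WP) * D
   = (0.29 - 0.17) * 600
   = 0.12 * 600
   = 72 mm


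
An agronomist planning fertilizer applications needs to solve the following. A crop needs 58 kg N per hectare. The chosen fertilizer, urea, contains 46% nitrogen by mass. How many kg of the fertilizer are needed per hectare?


Rate = N_required / (N_content / 100)
     = 58 / (46 / 100)
     = 58 / 0.46
     = 126.09 kg/ha


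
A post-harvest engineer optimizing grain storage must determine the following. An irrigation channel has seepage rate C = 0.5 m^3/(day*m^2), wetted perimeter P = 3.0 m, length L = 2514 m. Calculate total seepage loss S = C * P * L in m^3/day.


S = C * P * L
  = 0.5 * 3.0 * 2514
  = 3771 m^3/day


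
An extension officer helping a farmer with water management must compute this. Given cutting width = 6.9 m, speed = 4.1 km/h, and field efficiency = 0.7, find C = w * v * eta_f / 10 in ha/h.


C = w * v * eta_f / 10
  = 6.9 * 4.1 * 0.7 / 10
  = 19.80 / 10
  = 1.98 ha/h


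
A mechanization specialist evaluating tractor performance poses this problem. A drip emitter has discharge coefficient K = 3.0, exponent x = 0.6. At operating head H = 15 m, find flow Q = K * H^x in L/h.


Q = K * H^x
  = 3.0 * 15^0.6
  = 3.0 * 5.0776
  = 15.23 L/h


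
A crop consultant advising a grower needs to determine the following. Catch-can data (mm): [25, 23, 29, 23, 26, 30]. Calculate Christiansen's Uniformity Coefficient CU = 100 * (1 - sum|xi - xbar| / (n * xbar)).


xbar = 156 / 6 = 26
sum|xi - xbar| = 14
CU = 100 * (1 - 14 / (6 * 26))
   = 100 * (1 - 0.0897)
   = 91.03%


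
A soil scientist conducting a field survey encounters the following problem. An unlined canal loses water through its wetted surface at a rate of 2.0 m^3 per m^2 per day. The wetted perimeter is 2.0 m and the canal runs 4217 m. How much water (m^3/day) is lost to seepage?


S = C * P * L
  = 2.0 * 2.0 * 4217
  = 16868 m^3/day
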